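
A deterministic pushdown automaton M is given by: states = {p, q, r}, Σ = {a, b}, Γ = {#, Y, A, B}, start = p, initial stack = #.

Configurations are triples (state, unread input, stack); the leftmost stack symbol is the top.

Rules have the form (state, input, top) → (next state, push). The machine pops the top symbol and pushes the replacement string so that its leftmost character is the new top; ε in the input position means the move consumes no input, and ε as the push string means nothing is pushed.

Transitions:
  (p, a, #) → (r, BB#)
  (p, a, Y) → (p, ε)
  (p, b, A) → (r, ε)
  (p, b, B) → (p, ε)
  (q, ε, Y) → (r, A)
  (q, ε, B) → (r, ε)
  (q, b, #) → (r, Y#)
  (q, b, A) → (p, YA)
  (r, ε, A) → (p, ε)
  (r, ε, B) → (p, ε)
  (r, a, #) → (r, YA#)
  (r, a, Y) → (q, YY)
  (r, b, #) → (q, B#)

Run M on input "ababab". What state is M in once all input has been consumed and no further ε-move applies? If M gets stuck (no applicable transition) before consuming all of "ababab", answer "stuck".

p

(p, ababab, #)
  read a, top #: go to r, push BB# → (r, babab, BB#)
  ε-move, top B: go to p, push ε → (p, babab, B#)
  read b, top B: go to p, push ε → (p, abab, #)
  read a, top #: go to r, push BB# → (r, bab, BB#)
  ε-move, top B: go to p, push ε → (p, bab, B#)
  read b, top B: go to p, push ε → (p, ab, #)
  read a, top #: go to r, push BB# → (r, b, BB#)
  ε-move, top B: go to p, push ε → (p, b, B#)
  read b, top B: go to p, push ε → (p, ε, #)
All input consumed; M is in state p.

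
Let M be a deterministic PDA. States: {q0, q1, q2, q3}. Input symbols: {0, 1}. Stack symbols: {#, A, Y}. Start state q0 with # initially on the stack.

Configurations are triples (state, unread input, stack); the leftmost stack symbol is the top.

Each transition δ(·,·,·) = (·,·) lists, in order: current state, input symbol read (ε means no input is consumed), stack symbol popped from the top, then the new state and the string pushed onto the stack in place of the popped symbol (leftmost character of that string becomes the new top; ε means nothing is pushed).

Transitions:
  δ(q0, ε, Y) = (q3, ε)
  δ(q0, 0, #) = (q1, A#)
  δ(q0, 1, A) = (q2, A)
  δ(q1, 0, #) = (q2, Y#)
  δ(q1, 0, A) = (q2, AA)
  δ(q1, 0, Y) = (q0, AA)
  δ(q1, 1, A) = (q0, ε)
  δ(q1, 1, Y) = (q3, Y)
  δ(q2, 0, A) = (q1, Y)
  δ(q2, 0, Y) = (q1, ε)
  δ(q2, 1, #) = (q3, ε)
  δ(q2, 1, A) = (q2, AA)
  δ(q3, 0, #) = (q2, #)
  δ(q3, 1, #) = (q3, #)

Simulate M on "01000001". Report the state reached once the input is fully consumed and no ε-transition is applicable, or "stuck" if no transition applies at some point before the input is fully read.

(q0, 01000001, #)
  read 0, top #: go to q1, push A# → (q1, 1000001, A#)
  read 1, top A: go to q0, push ε → (q0, 000001, #)
  read 0, top #: go to q1, push A# → (q1, 00001, A#)
  read 0, top A: go to q2, push AA → (q2, 0001, AA#)
  read 0, top A: go to q1, push Y → (q1, 001, YA#)
  read 0, top Y: go to q0, push AA → (q0, 01, AAA#)
No transition for (q0, 0, top A); M blocks with input 01 remaining.

stuck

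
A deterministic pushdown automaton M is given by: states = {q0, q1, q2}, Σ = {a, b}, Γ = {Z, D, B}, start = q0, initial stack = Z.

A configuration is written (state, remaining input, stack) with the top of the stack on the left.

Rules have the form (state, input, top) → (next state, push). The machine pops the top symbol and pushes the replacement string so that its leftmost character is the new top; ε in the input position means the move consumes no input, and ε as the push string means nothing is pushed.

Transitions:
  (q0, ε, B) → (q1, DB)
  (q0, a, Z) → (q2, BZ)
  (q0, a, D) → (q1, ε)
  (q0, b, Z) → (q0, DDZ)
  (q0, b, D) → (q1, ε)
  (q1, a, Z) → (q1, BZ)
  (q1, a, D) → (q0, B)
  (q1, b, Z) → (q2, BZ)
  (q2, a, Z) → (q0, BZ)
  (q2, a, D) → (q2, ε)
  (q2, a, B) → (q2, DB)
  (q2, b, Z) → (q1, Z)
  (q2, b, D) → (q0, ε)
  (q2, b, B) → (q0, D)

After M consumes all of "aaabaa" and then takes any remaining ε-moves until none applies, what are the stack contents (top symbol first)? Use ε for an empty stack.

BZ

(q0, aaabaa, Z) ⊢ (q2, aabaa, BZ) ⊢ (q2, abaa, DBZ) ⊢ (q2, baa, BZ) ⊢ (q0, aa, DZ) ⊢ (q1, a, Z) ⊢ (q1, ε, BZ)
All input consumed in state q1 with stack BZ.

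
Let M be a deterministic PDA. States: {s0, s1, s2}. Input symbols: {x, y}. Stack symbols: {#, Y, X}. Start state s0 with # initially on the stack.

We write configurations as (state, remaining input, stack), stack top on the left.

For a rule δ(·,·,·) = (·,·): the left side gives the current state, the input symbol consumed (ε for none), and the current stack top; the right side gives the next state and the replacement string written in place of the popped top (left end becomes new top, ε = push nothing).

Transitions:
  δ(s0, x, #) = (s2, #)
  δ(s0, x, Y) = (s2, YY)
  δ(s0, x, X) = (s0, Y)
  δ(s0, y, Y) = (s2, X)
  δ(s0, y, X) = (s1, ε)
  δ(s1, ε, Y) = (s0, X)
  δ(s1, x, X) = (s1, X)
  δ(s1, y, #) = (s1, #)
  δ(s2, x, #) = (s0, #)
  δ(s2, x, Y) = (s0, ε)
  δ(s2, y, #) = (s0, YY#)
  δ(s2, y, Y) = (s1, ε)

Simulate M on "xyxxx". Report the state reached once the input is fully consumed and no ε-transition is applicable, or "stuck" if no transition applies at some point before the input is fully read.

(s0, xyxxx, #) ⊢ (s2, yxxx, #) ⊢ (s0, xxx, YY#) ⊢ (s2, xx, YYY#) ⊢ (s0, x, YY#) ⊢ (s2, ε, YYY#)
All input consumed; M is in state s2.

s2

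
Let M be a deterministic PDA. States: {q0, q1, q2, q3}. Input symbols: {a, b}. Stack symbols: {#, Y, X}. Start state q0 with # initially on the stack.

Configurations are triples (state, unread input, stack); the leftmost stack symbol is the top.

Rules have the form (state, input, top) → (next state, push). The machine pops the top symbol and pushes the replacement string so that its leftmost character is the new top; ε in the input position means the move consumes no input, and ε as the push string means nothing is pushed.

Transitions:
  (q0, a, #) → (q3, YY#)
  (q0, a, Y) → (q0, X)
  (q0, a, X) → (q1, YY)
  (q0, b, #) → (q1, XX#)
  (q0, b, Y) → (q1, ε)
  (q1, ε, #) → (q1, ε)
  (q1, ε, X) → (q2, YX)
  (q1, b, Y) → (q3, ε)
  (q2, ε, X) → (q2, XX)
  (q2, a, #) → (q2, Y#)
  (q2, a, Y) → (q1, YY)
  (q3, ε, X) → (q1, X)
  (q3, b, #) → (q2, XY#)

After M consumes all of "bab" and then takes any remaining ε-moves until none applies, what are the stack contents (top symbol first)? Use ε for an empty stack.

YXX#

(q0, bab, #)
  read b, top #: go to q1, push XX# → (q1, ab, XX#)
  ε-move, top X: go to q2, push YX → (q2, ab, YXX#)
  read a, top Y: go to q1, push YY → (q1, b, YYXX#)
  read b, top Y: go to q3, push ε → (q3, ε, YXX#)
All input consumed in state q3 with stack YXX#.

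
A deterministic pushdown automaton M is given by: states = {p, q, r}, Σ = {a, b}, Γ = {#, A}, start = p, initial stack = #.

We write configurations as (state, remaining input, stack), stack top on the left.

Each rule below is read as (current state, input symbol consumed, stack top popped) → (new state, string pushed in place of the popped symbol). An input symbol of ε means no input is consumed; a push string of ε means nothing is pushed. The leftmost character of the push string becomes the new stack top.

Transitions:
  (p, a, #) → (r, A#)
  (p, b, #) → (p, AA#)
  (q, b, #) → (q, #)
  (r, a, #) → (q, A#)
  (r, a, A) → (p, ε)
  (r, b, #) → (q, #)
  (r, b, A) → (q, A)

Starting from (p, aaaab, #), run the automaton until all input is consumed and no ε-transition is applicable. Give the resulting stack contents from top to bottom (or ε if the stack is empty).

AA#

(p, aaaab, #)
  read a, top #: go to r, push A# → (r, aaab, A#)
  read a, top A: go to p, push ε → (p, aab, #)
  read a, top #: go to r, push A# → (r, ab, A#)
  read a, top A: go to p, push ε → (p, b, #)
  read b, top #: go to p, push AA# → (p, ε, AA#)
All input consumed in state p with stack AA#.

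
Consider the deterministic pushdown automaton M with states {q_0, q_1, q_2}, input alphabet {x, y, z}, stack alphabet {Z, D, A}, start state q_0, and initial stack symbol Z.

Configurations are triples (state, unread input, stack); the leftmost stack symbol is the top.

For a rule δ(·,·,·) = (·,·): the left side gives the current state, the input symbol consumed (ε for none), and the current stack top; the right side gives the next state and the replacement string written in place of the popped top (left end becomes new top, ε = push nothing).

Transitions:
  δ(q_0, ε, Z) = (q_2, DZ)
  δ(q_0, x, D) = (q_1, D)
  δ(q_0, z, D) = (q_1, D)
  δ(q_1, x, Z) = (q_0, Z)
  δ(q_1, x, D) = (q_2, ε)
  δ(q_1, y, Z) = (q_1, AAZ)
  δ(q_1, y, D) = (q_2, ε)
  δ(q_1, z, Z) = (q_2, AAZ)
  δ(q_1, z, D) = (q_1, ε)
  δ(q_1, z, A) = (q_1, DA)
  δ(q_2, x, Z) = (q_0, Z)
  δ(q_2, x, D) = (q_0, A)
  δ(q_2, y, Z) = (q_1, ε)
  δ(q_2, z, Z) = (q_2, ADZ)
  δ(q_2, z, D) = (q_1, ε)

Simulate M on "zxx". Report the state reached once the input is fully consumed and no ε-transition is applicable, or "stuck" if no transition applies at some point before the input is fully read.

q_0

(q_0, zxx, Z)
  ε-move, top Z: go to q_2, push DZ → (q_2, zxx, DZ)
  read z, top D: go to q_1, push ε → (q_1, xx, Z)
  read x, top Z: go to q_0, push Z → (q_0, x, Z)
  ε-move, top Z: go to q_2, push DZ → (q_2, x, DZ)
  read x, top D: go to q_0, push A → (q_0, ε, AZ)
All input consumed; M is in state q_0.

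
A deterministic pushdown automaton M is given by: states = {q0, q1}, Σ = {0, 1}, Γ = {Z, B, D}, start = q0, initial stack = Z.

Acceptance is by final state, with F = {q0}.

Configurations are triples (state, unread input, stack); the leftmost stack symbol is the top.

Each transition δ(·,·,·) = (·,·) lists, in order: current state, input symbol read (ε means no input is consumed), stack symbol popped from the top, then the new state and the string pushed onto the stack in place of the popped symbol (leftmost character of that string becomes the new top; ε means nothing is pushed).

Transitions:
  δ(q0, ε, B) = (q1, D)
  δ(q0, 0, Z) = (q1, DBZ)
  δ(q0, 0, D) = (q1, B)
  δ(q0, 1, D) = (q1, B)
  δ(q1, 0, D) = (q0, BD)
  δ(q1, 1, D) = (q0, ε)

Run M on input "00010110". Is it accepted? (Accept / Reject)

Reject

(q0, 00010110, Z) ⊢ (q1, 0010110, DBZ) ⊢ (q0, 010110, BDBZ) ⊢ (q1, 010110, DDBZ) ⊢ (q0, 10110, BDDBZ) ⊢ (q1, 10110, DDDBZ) ⊢ (q0, 0110, DDBZ) ⊢ (q1, 110, BDBZ)
No transition applies at (q1, 110, BDBZ); input not fully consumed.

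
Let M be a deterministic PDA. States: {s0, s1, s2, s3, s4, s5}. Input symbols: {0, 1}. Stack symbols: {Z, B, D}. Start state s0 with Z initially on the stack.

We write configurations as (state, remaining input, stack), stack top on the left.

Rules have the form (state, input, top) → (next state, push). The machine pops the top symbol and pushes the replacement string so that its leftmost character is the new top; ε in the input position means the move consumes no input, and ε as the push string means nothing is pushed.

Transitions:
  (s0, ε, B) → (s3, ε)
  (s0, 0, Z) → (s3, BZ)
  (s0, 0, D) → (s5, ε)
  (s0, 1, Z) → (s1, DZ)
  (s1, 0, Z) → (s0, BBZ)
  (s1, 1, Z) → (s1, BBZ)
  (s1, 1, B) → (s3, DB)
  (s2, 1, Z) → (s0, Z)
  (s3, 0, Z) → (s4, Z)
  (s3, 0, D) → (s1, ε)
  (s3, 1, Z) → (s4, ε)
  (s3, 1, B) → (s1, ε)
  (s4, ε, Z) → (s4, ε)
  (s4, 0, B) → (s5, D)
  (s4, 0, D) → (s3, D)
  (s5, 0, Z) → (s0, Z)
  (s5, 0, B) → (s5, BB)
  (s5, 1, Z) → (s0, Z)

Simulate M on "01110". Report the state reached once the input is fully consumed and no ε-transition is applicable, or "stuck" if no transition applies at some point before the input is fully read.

(s0, 01110, Z) ⊢ (s3, 1110, BZ) ⊢ (s1, 110, Z) ⊢ (s1, 10, BBZ) ⊢ (s3, 0, DBBZ) ⊢ (s1, ε, BBZ)
All input consumed; M is in state s1.

s1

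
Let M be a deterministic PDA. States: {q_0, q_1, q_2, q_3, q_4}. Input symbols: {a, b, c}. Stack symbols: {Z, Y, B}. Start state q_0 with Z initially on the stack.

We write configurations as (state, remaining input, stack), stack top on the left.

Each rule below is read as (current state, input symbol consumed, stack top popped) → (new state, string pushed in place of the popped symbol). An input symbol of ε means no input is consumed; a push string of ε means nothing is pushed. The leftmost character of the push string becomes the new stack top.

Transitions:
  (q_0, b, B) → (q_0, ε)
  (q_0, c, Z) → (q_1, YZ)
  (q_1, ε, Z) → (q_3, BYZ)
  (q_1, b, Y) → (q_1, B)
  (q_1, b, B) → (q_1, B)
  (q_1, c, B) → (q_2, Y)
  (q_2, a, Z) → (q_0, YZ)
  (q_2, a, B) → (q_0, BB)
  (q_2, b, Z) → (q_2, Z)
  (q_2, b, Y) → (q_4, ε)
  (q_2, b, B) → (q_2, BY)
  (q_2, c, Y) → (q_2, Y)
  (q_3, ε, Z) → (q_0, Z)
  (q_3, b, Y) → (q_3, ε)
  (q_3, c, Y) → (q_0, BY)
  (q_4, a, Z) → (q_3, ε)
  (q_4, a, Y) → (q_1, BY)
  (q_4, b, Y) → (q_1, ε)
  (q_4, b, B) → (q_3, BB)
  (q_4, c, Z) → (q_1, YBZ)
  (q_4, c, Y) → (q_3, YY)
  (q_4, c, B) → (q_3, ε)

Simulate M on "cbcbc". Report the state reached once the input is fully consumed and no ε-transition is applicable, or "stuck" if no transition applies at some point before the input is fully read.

q_1

(q_0, cbcbc, Z) ⊢ (q_1, bcbc, YZ) ⊢ (q_1, cbc, BZ) ⊢ (q_2, bc, YZ) ⊢ (q_4, c, Z) ⊢ (q_1, ε, YBZ)
All input consumed; M is in state q_1.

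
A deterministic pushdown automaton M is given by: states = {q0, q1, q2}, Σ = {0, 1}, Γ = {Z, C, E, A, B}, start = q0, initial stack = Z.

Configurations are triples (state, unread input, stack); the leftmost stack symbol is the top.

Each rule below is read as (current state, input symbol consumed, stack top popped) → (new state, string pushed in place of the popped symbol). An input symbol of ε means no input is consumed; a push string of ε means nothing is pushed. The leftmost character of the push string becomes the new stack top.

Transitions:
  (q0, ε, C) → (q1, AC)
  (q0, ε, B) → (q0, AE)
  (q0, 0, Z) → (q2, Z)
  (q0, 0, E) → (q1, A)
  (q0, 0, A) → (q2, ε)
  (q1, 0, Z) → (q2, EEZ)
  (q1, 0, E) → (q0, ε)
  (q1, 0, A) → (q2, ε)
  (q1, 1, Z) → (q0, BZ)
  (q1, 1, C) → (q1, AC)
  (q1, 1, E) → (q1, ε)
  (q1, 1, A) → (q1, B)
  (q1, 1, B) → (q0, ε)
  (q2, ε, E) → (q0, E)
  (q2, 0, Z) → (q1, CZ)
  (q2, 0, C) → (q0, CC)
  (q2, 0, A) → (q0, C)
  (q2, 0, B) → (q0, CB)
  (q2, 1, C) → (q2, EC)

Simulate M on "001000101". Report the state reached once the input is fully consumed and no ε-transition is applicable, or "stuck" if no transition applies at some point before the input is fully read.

q1

(q0, 001000101, Z) ⊢ (q2, 01000101, Z) ⊢ (q1, 1000101, CZ) ⊢ (q1, 000101, ACZ) ⊢ (q2, 00101, CZ) ⊢ (q0, 0101, CCZ) ⊢ (q1, 0101, ACCZ) ⊢ (q2, 101, CCZ) ⊢ (q2, 01, ECCZ) ⊢ (q0, 01, ECCZ) ⊢ (q1, 1, ACCZ) ⊢ (q1, ε, BCCZ)
All input consumed; M is in state q1.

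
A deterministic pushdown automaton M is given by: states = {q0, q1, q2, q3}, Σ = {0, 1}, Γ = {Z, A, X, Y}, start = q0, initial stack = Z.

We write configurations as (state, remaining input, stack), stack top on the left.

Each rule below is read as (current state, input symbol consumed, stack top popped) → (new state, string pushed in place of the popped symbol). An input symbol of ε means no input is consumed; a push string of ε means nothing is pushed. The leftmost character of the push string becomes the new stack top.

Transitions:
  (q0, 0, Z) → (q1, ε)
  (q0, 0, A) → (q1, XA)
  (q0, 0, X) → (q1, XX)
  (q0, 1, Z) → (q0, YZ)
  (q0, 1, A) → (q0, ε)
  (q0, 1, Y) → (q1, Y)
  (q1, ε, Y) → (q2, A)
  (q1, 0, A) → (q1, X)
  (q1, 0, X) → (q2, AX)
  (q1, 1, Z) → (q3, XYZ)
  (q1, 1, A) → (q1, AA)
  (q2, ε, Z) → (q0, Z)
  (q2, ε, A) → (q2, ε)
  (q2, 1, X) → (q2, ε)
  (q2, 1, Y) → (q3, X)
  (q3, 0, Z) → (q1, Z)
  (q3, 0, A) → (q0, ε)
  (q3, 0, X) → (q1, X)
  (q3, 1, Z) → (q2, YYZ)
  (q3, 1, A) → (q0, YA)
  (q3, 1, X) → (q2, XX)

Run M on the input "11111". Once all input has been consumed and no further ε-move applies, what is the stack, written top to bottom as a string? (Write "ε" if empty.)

YZ

(q0, 11111, Z)
  read 1, top Z: go to q0, push YZ → (q0, 1111, YZ)
  read 1, top Y: go to q1, push Y → (q1, 111, YZ)
  ε-move, top Y: go to q2, push A → (q2, 111, AZ)
  ε-move, top A: go to q2, push ε → (q2, 111, Z)
  ε-move, top Z: go to q0, push Z → (q0, 111, Z)
  read 1, top Z: go to q0, push YZ → (q0, 11, YZ)
  read 1, top Y: go to q1, push Y → (q1, 1, YZ)
  ε-move, top Y: go to q2, push A → (q2, 1, AZ)
  ε-move, top A: go to q2, push ε → (q2, 1, Z)
  ε-move, top Z: go to q0, push Z → (q0, 1, Z)
  read 1, top Z: go to q0, push YZ → (q0, ε, YZ)
All input consumed in state q0 with stack YZ.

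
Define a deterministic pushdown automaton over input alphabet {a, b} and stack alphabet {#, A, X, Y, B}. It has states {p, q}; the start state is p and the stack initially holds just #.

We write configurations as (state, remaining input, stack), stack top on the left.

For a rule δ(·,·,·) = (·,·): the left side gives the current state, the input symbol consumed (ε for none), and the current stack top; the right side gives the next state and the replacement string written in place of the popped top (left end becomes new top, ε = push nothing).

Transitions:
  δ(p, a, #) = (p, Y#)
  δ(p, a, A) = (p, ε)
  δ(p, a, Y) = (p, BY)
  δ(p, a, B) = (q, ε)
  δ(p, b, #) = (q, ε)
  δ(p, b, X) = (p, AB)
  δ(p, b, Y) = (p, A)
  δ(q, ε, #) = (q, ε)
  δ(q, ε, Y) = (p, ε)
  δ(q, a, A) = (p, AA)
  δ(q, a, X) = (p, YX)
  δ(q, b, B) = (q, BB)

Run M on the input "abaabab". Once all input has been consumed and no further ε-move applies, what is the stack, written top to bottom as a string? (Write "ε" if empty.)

(p, abaabab, #) ⊢ (p, baabab, Y#) ⊢ (p, aabab, A#) ⊢ (p, abab, #) ⊢ (p, bab, Y#) ⊢ (p, ab, A#) ⊢ (p, b, #) ⊢ (q, ε, ε)
All input consumed in state q with stack ε.

ε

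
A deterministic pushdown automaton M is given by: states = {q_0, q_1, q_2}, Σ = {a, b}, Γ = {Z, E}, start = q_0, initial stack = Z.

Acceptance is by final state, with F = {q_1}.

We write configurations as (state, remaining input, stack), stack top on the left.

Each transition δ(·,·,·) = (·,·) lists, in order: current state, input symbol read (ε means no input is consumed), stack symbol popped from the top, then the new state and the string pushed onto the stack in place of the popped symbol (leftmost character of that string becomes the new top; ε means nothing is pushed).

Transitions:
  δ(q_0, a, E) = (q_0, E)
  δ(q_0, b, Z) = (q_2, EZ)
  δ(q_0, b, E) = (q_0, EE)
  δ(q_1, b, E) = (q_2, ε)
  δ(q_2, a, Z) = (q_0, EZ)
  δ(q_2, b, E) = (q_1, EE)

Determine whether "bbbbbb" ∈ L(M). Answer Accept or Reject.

(q_0, bbbbbb, Z) ⊢ (q_2, bbbbb, EZ) ⊢ (q_1, bbbb, EEZ) ⊢ (q_2, bbb, EZ) ⊢ (q_1, bb, EEZ) ⊢ (q_2, b, EZ) ⊢ (q_1, ε, EEZ)
All input consumed; state q_1 ∈ F.

Accept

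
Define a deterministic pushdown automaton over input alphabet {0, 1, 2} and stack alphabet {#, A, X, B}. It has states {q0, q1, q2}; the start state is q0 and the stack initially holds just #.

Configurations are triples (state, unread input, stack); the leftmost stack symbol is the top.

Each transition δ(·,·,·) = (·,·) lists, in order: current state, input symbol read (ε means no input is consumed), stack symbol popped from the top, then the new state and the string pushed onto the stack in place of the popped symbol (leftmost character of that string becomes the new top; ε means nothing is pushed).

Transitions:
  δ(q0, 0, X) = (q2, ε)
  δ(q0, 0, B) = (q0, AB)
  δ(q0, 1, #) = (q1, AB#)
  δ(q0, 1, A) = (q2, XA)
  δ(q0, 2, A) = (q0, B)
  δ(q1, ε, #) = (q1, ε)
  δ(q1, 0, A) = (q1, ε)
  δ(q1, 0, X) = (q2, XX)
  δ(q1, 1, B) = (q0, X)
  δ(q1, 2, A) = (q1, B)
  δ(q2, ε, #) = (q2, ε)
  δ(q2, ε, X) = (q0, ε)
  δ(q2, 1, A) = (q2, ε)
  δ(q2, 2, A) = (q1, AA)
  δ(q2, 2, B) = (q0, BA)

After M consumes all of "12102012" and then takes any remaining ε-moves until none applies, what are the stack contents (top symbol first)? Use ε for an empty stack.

BBA#

(q0, 12102012, #)
  read 1, top #: go to q1, push AB# → (q1, 2102012, AB#)
  read 2, top A: go to q1, push B → (q1, 102012, BB#)
  read 1, top B: go to q0, push X → (q0, 02012, XB#)
  read 0, top X: go to q2, push ε → (q2, 2012, B#)
  read 2, top B: go to q0, push BA → (q0, 012, BA#)
  read 0, top B: go to q0, push AB → (q0, 12, ABA#)
  read 1, top A: go to q2, push XA → (q2, 2, XABA#)
  ε-move, top X: go to q0, push ε → (q0, 2, ABA#)
  read 2, top A: go to q0, push B → (q0, ε, BBA#)
All input consumed in state q0 with stack BBA#.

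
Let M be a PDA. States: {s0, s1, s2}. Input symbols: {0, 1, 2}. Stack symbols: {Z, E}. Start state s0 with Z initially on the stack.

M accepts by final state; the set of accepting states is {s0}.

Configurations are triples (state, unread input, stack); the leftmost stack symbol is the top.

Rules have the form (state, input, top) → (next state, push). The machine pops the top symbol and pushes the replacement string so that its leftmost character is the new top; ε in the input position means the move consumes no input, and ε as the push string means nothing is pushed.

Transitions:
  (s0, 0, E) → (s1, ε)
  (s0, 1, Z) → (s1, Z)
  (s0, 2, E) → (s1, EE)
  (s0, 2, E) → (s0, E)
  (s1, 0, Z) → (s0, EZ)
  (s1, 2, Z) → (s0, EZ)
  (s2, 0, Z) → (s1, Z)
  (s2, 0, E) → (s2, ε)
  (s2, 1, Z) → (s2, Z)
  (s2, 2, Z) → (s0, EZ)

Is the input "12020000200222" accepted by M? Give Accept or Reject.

Accept

One accepting computation: (s0, 12020000200222, Z) ⊢ (s1, 2020000200222, Z) ⊢ (s0, 020000200222, EZ) ⊢ (s1, 20000200222, Z) ⊢ (s0, 0000200222, EZ) ⊢ (s1, 000200222, Z) ⊢ (s0, 00200222, EZ) ⊢ (s1, 0200222, Z) ⊢ (s0, 200222, EZ) ⊢ (s0, 00222, EZ) ⊢ (s1, 0222, Z) ⊢ (s0, 222, EZ) ⊢ (s0, 22, EZ) ⊢ (s0, 2, EZ) ⊢ (s0, ε, EZ)
All input consumed and state s0 ∈ F.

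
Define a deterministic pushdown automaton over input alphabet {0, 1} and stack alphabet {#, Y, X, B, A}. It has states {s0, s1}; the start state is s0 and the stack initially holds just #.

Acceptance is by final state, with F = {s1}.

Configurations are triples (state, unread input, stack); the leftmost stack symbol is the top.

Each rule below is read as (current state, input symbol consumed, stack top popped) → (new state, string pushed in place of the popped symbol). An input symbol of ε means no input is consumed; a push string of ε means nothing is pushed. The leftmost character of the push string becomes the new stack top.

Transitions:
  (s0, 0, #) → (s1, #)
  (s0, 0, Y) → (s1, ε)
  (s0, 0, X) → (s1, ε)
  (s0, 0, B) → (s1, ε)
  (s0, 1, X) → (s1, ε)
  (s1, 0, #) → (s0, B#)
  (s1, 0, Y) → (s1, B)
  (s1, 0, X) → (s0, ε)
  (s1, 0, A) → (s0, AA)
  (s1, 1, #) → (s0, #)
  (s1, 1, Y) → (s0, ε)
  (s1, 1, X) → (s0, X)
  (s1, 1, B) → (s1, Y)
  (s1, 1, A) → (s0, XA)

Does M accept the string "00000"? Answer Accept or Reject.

(s0, 00000, #) ⊢ (s1, 0000, #) ⊢ (s0, 000, B#) ⊢ (s1, 00, #) ⊢ (s0, 0, B#) ⊢ (s1, ε, #)
All input consumed; state s1 ∈ F.

Accept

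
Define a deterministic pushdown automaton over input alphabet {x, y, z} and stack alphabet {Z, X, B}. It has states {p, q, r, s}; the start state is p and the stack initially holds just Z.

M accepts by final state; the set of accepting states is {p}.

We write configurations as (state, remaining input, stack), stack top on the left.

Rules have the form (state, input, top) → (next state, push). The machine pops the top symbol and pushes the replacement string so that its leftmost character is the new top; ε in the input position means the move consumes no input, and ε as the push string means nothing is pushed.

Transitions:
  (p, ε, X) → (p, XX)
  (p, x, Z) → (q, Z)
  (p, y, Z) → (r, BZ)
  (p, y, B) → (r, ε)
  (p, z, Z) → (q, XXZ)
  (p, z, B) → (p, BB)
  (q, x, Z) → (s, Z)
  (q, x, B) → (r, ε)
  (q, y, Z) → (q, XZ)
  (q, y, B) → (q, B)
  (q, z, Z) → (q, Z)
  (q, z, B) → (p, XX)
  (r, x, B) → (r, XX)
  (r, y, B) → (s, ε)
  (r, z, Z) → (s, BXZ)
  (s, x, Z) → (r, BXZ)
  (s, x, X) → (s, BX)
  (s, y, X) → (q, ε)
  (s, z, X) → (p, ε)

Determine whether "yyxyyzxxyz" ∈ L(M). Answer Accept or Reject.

Accept

(p, yyxyyzxxyz, Z)
  read y, top Z: go to r, push BZ → (r, yxyyzxxyz, BZ)
  read y, top B: go to s, push ε → (s, xyyzxxyz, Z)
  read x, top Z: go to r, push BXZ → (r, yyzxxyz, BXZ)
  read y, top B: go to s, push ε → (s, yzxxyz, XZ)
  read y, top X: go to q, push ε → (q, zxxyz, Z)
  read z, top Z: go to q, push Z → (q, xxyz, Z)
  read x, top Z: go to s, push Z → (s, xyz, Z)
  read x, top Z: go to r, push BXZ → (r, yz, BXZ)
  read y, top B: go to s, push ε → (s, z, XZ)
  read z, top X: go to p, push ε → (p, ε, Z)
All input consumed; state p ∈ F.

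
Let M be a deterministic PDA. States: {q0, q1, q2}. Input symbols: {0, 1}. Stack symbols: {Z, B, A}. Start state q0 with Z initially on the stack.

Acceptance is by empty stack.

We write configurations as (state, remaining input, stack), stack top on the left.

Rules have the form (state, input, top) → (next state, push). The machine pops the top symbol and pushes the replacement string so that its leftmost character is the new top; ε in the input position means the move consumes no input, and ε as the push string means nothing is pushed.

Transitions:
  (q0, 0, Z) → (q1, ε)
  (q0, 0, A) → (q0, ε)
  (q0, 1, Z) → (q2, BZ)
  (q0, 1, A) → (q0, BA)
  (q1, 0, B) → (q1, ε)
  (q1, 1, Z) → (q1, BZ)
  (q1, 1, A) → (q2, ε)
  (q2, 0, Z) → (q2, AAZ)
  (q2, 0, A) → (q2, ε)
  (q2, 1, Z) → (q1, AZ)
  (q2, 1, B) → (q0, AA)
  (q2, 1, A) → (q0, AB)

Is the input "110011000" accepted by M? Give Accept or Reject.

Accept

(q0, 110011000, Z)
  read 1, top Z: go to q2, push BZ → (q2, 10011000, BZ)
  read 1, top B: go to q0, push AA → (q0, 0011000, AAZ)
  read 0, top A: go to q0, push ε → (q0, 011000, AZ)
  read 0, top A: go to q0, push ε → (q0, 11000, Z)
  read 1, top Z: go to q2, push BZ → (q2, 1000, BZ)
  read 1, top B: go to q0, push AA → (q0, 000, AAZ)
  read 0, top A: go to q0, push ε → (q0, 00, AZ)
  read 0, top A: go to q0, push ε → (q0, 0, Z)
  read 0, top Z: go to q1, push ε → (q1, ε, ε)
All input consumed and the stack is empty.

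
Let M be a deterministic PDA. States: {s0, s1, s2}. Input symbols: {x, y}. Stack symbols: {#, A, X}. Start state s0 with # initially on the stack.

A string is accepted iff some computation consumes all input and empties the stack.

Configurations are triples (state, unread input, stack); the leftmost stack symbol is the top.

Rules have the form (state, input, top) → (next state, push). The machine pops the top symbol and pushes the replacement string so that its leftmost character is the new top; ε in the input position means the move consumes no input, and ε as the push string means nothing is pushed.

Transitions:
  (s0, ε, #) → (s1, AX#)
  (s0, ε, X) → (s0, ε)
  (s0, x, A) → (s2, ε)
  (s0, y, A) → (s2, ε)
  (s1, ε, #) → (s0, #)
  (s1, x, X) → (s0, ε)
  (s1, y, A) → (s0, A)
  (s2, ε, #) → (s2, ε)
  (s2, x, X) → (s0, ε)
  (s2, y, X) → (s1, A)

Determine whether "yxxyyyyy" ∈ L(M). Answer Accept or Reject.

Accept

(s0, yxxyyyyy, #)
  ε-move, top #: go to s1, push AX# → (s1, yxxyyyyy, AX#)
  read y, top A: go to s0, push A → (s0, xxyyyyy, AX#)
  read x, top A: go to s2, push ε → (s2, xyyyyy, X#)
  read x, top X: go to s0, push ε → (s0, yyyyy, #)
  ε-move, top #: go to s1, push AX# → (s1, yyyyy, AX#)
  read y, top A: go to s0, push A → (s0, yyyy, AX#)
  read y, top A: go to s2, push ε → (s2, yyy, X#)
  read y, top X: go to s1, push A → (s1, yy, A#)
  read y, top A: go to s0, push A → (s0, y, A#)
  read y, top A: go to s2, push ε → (s2, ε, #)
  ε-move, top #: go to s2, push ε → (s2, ε, ε)
All input consumed and the stack is empty.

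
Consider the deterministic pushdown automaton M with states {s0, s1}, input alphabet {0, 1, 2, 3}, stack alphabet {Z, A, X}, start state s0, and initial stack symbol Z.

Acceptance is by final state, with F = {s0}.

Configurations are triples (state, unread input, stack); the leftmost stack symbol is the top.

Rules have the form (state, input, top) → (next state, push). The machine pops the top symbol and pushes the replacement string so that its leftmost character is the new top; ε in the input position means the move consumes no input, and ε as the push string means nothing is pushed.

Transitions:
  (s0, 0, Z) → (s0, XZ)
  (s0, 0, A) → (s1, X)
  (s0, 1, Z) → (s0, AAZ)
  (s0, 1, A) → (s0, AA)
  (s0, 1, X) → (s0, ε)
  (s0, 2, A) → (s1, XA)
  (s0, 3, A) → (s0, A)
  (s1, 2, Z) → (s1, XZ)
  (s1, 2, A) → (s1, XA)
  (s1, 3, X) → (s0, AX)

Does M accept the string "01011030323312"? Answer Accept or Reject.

(s0, 01011030323312, Z) ⊢ (s0, 1011030323312, XZ) ⊢ (s0, 011030323312, Z) ⊢ (s0, 11030323312, XZ) ⊢ (s0, 1030323312, Z) ⊢ (s0, 030323312, AAZ) ⊢ (s1, 30323312, XAZ) ⊢ (s0, 0323312, AXAZ) ⊢ (s1, 323312, XXAZ) ⊢ (s0, 23312, AXXAZ) ⊢ (s1, 3312, XAXXAZ) ⊢ (s0, 312, AXAXXAZ) ⊢ (s0, 12, AXAXXAZ) ⊢ (s0, 2, AAXAXXAZ) ⊢ (s1, ε, XAAXAXXAZ)
All input consumed; state s1 ∉ F and no further ε-move applies.

Reject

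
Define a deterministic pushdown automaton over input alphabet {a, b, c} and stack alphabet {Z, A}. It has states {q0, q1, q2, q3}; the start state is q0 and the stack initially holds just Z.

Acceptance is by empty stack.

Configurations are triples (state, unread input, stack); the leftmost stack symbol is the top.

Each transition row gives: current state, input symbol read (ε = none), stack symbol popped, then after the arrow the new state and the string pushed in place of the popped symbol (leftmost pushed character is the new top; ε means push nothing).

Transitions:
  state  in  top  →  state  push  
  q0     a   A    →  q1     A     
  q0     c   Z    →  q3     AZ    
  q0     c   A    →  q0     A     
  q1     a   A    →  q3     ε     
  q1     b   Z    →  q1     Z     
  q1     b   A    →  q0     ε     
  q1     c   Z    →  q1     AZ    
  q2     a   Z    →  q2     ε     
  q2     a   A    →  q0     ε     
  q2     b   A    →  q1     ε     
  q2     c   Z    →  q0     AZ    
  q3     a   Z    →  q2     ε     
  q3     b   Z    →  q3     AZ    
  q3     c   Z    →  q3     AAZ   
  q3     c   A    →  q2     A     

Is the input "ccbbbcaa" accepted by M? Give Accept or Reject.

(q0, ccbbbcaa, Z) ⊢ (q3, cbbbcaa, AZ) ⊢ (q2, bbbcaa, AZ) ⊢ (q1, bbcaa, Z) ⊢ (q1, bcaa, Z) ⊢ (q1, caa, Z) ⊢ (q1, aa, AZ) ⊢ (q3, a, Z) ⊢ (q2, ε, ε)
All input consumed and the stack is empty.

Accept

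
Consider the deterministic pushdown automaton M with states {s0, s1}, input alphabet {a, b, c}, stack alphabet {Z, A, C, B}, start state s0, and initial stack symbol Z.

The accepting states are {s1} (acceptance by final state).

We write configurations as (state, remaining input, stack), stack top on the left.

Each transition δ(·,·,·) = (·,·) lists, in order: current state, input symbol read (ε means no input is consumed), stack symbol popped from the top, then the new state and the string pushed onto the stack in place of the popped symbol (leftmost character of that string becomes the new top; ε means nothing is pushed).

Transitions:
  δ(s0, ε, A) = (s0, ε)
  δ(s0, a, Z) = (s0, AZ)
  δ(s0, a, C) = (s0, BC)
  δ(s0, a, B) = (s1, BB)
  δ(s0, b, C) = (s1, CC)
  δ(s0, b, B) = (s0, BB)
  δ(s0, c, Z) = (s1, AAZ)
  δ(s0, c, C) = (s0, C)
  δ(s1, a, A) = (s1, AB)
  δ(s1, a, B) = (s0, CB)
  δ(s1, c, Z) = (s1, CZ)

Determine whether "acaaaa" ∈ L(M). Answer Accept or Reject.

Accept

(s0, acaaaa, Z)
  read a, top Z: go to s0, push AZ → (s0, caaaa, AZ)
  ε-move, top A: go to s0, push ε → (s0, caaaa, Z)
  read c, top Z: go to s1, push AAZ → (s1, aaaa, AAZ)
  read a, top A: go to s1, push AB → (s1, aaa, ABAZ)
  read a, top A: go to s1, push AB → (s1, aa, ABBAZ)
  read a, top A: go to s1, push AB → (s1, a, ABBBAZ)
  read a, top A: go to s1, push AB → (s1, ε, ABBBBAZ)
All input consumed; state s1 ∈ F.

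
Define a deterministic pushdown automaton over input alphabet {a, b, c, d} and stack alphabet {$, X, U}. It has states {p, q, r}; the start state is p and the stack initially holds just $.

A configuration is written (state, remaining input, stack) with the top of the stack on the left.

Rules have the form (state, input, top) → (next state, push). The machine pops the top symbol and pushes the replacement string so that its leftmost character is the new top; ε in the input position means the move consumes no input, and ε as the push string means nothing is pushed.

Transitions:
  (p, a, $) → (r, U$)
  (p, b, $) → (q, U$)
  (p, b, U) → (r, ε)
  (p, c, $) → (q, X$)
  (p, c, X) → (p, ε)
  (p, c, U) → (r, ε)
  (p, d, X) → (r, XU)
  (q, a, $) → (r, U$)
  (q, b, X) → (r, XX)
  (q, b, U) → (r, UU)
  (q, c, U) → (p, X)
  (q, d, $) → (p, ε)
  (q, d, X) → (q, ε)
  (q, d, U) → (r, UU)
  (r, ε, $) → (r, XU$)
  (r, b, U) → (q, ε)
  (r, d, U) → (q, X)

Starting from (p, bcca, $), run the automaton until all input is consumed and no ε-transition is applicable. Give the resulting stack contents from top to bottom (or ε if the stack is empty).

(p, bcca, $) ⊢ (q, cca, U$) ⊢ (p, ca, X$) ⊢ (p, a, $) ⊢ (r, ε, U$)
All input consumed in state r with stack U$.

U$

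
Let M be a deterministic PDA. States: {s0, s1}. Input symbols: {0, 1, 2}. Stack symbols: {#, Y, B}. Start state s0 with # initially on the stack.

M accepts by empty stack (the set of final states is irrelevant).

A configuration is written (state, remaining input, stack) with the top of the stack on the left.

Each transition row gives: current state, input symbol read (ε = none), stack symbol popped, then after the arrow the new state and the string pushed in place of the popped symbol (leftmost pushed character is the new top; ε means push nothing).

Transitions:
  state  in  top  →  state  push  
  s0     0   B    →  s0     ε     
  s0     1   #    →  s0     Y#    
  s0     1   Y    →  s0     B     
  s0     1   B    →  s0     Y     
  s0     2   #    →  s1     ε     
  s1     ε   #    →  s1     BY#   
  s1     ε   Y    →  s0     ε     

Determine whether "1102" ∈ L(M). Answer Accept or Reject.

(s0, 1102, #)
  read 1, top #: go to s0, push Y# → (s0, 102, Y#)
  read 1, top Y: go to s0, push B → (s0, 02, B#)
  read 0, top B: go to s0, push ε → (s0, 2, #)
  read 2, top #: go to s1, push ε → (s1, ε, ε)
All input consumed and the stack is empty.

Accept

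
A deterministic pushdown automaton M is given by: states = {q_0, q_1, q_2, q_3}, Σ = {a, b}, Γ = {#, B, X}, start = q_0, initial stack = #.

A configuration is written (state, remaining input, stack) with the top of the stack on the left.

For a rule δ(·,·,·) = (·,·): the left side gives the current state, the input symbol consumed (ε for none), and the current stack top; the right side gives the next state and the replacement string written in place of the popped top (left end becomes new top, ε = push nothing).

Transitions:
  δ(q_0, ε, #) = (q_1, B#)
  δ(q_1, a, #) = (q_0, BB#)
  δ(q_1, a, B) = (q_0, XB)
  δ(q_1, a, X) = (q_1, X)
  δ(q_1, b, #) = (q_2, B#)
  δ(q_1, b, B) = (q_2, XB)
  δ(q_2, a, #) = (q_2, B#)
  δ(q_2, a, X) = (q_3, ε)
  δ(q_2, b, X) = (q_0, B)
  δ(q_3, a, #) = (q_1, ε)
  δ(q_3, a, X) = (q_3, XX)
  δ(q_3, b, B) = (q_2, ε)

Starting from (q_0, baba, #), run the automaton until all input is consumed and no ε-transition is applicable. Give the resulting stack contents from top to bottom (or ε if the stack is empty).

(q_0, baba, #)
  ε-move, top #: go to q_1, push B# → (q_1, baba, B#)
  read b, top B: go to q_2, push XB → (q_2, aba, XB#)
  read a, top X: go to q_3, push ε → (q_3, ba, B#)
  read b, top B: go to q_2, push ε → (q_2, a, #)
  read a, top #: go to q_2, push B# → (q_2, ε, B#)
All input consumed in state q_2 with stack B#.

B#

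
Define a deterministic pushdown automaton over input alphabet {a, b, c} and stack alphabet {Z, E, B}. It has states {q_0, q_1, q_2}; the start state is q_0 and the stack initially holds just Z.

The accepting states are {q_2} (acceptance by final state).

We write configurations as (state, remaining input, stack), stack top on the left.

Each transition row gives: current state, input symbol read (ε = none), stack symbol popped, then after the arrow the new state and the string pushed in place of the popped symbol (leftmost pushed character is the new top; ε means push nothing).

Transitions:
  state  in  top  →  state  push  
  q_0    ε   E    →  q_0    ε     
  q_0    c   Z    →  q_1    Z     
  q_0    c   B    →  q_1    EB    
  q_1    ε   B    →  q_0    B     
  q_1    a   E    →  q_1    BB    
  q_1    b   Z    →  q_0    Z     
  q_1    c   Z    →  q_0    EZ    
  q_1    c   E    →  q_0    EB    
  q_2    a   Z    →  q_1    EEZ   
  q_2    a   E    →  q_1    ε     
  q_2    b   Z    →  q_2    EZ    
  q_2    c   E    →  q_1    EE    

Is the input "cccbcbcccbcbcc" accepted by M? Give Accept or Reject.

(q_0, cccbcbcccbcbcc, Z)
  read c, top Z: go to q_1, push Z → (q_1, ccbcbcccbcbcc, Z)
  read c, top Z: go to q_0, push EZ → (q_0, cbcbcccbcbcc, EZ)
  ε-move, top E: go to q_0, push ε → (q_0, cbcbcccbcbcc, Z)
  read c, top Z: go to q_1, push Z → (q_1, bcbcccbcbcc, Z)
  read b, top Z: go to q_0, push Z → (q_0, cbcccbcbcc, Z)
  read c, top Z: go to q_1, push Z → (q_1, bcccbcbcc, Z)
  read b, top Z: go to q_0, push Z → (q_0, cccbcbcc, Z)
  read c, top Z: go to q_1, push Z → (q_1, ccbcbcc, Z)
  read c, top Z: go to q_0, push EZ → (q_0, cbcbcc, EZ)
  ε-move, top E: go to q_0, push ε → (q_0, cbcbcc, Z)
  read c, top Z: go to q_1, push Z → (q_1, bcbcc, Z)
  read b, top Z: go to q_0, push Z → (q_0, cbcc, Z)
  read c, top Z: go to q_1, push Z → (q_1, bcc, Z)
  read b, top Z: go to q_0, push Z → (q_0, cc, Z)
  read c, top Z: go to q_1, push Z → (q_1, c, Z)
  read c, top Z: go to q_0, push EZ → (q_0, ε, EZ)
  ε-move, top E: go to q_0, push ε → (q_0, ε, Z)
All input consumed; state q_0 ∉ F and no further ε-move applies.

Reject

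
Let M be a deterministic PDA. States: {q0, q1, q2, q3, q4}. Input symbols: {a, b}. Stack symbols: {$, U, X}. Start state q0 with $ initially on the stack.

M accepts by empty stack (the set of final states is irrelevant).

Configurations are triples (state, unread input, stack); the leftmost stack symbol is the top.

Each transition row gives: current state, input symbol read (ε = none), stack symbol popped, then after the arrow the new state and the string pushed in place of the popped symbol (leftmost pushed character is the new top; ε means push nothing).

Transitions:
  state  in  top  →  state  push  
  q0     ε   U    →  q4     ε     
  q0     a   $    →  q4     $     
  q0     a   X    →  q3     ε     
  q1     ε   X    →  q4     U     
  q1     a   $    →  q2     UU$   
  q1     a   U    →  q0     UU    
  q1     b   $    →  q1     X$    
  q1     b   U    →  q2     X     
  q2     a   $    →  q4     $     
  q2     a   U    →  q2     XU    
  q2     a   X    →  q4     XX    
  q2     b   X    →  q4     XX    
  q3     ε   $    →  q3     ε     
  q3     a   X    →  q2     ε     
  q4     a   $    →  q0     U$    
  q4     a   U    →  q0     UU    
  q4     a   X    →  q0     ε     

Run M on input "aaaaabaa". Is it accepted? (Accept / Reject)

Reject

(q0, aaaaabaa, $)
  read a, top $: go to q4, push $ → (q4, aaaabaa, $)
  read a, top $: go to q0, push U$ → (q0, aaabaa, U$)
  ε-move, top U: go to q4, push ε → (q4, aaabaa, $)
  read a, top $: go to q0, push U$ → (q0, aabaa, U$)
  ε-move, top U: go to q4, push ε → (q4, aabaa, $)
  read a, top $: go to q0, push U$ → (q0, abaa, U$)
  ε-move, top U: go to q4, push ε → (q4, abaa, $)
  read a, top $: go to q0, push U$ → (q0, baa, U$)
  ε-move, top U: go to q4, push ε → (q4, baa, $)
No transition applies at (q4, baa, $); input not fully consumed.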